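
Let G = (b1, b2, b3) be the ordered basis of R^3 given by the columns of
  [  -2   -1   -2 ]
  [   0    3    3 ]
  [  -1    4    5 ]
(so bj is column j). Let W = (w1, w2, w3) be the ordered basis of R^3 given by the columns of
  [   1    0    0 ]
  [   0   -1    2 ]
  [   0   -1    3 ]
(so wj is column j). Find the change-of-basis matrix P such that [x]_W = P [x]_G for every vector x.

Column j of P is [bj]_W, since P maps G-coordinates to W-coordinates.
Expressing b1 in W: b1 = -2w1 - 2w2 - w3, so column 1 of P is [-2, -2, -1].
Doing the same for each bj gives P = [[-2, -1, -2], [-2, -1, 1], [-1, 1, 2]].

[[-2, -1, -2], [-2, -1, 1], [-1, 1, 2]]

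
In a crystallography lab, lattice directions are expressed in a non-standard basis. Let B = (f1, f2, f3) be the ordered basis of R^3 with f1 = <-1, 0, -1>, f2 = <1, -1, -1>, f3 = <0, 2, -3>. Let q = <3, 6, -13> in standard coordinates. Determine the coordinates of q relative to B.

<-1, 2, 4>

[q]_B is the unique c with M c = q, where M has columns f1, ..., f3.
Row-reducing the augmented matrix [M | q] gives c = (-1, 2, 4).
Check: -f1 + 2f2 + 4f3 = <3, 6, -13>.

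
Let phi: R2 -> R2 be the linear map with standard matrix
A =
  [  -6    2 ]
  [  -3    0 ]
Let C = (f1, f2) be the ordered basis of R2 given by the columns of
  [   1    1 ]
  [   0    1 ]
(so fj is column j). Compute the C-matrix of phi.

With P the matrix whose columns are f1, f2, [phi]_C = P^(-1) A P.
Column by column: phi(f1) = A f1 = (-6, -3); its C-coordinates (-3, -3) give column 1.
Continuing for each basis vector yields [phi]_C = [[-3, -1], [-3, -3]].

[[-3, -1], [-3, -3]]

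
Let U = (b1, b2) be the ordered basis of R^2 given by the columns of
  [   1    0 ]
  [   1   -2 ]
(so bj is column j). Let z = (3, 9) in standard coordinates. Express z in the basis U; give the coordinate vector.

We seek scalars with c_1 b1 + c_2 b2 = z; equivalently solve M c = z where the columns of M are b1, b2.
System: c_1 + 0c_2 = 3, c_1 - 2c_2 = 9; solving gives c_1 = 3, c_2 = -3.
Check: 3b1 - 3b2 = (3, 9).

(3, -3)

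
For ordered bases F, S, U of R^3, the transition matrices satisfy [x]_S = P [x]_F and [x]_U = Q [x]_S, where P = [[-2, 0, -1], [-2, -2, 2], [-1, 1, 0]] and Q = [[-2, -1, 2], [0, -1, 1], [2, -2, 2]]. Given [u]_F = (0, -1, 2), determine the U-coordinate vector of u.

Apply P to get S-coordinates (-2, 6, -1), then Q to get U-coordinates.
The result is [u]_U = (-4, -7, -18).

(-4, -7, -18)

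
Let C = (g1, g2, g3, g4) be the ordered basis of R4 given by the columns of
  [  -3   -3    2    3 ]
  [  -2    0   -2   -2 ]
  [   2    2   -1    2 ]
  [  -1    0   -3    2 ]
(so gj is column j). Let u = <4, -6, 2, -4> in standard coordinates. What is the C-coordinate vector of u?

<0, 1, 2, 1>

Write u = c_1 g1 + ... + c_4 g4 and solve for the c_i.
Gaussian elimination on [M | u] yields c = (0, 1, 2, 1).
Check: 0·g1 + g2 + 2g3 + g4 = <4, -6, 2, -4>.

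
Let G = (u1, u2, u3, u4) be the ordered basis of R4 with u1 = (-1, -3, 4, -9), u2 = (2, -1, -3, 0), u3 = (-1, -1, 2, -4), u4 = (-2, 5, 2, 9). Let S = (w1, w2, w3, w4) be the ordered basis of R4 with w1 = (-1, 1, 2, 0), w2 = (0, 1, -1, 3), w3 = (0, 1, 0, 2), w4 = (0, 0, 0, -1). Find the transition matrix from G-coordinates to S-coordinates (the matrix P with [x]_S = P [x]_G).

[[1, -2, 1, 2], [-2, -1, 0, 2], [-2, 2, -2, 1], [-1, 1, 0, -1]]

Let M have columns uj and N have columns wj. Then for every x, N [x]_S = x = M [x]_G, so P = N^(-1) M.
Since det N = 1, N^(-1) has integer entries; multiplying gives P = [[1, -2, 1, 2], [-2, -1, 0, 2], [-2, 2, -2, 1], [-1, 1, 0, -1]].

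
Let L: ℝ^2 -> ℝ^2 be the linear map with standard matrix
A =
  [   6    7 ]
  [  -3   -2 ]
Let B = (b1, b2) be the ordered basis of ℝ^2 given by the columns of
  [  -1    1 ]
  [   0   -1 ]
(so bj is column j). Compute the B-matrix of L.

[[3, 2], [-3, 1]]

The j-th column of [L]_B is [L(bj)]_B.
L(b1) = A b1 = [-6, 3] = 3b1 - 3b2, so column 1 is [3, -3].
Repeating for b2 and assembling the columns gives [[3, 2], [-3, 1]].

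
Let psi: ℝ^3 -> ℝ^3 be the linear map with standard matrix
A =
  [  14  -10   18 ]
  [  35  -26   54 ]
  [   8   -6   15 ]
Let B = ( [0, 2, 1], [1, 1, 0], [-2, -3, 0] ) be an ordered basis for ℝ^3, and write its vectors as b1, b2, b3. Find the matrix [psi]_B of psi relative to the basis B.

With P the matrix whose columns are b1, ..., b3, [psi]_B = P^(-1) A P.
Column by column: psi(b1) = A b1 = [-2, 2, 3]; its B-coordinates [3, 2, 2] give column 1.
Continuing for each basis vector yields [psi]_B = [[3, 2, 2], [2, 2, -2], [2, -1, -2]].

[[3, 2, 2], [2, 2, -2], [2, -1, -2]]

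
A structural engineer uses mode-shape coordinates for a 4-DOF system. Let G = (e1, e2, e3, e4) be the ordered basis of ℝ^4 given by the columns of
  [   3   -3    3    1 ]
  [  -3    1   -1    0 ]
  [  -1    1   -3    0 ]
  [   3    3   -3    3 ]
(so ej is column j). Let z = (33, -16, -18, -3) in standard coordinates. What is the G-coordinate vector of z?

(3, -3, 4, 3)

[z]_G is the unique c with M c = z, where M has columns e1, ..., e4.
Gaussian elimination on [M | z] yields c = (3, -3, 4, 3).
Check: 3e1 - 3e2 + 4e3 + 3e4 = (33, -16, -18, -3).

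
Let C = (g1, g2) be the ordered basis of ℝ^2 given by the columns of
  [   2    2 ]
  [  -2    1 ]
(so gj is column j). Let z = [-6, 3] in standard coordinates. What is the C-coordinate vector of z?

[-2, -1]

[z]_C is the unique c with M c = z, where M has columns g1, g2.
System: 2c_1 + 2c_2 = -6, -2c_1 + c_2 = 3; solving gives c_1 = -2, c_2 = -1.
Check: -2g1 - g2 = [-6, 3].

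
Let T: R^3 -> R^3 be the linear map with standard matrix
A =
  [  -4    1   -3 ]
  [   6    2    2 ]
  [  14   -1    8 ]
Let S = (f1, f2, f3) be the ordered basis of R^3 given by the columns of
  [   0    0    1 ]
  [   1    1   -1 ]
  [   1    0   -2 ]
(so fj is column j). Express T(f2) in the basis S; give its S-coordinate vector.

[1, 2, 1]

Column 2 of [T]_S is the S-coordinate vector of T(f2).
In standard coordinates T(f2) = A f2 = [1, 2, -1].
Converting to S: [1, 2, -1] = f1 + 2f2 + f3, so the coordinate vector is [1, 2, 1].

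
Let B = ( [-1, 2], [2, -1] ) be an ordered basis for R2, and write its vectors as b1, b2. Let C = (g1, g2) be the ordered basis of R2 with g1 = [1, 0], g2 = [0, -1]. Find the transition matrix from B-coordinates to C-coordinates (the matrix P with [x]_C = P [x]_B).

[[-1, 2], [-2, 1]]

Let M have columns bj and N have columns gj. Then for every x, N [x]_C = x = M [x]_B, so P = N^(-1) M.
Since det N = -1, N^(-1) has integer entries; multiplying gives P = [[-1, 2], [-2, 1]].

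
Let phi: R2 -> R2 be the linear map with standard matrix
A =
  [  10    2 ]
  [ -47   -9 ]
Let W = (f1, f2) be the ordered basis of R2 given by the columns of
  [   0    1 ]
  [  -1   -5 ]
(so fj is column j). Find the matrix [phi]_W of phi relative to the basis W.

Let P have columns f1, f2. Then [phi]_W = P^(-1) A P.
Here det P = 1, so P^(-1) is integer; computing A P first and then P^(-1)(A P) gives [[1, 2], [-2, 0]].

[[1, 2], [-2, 0]]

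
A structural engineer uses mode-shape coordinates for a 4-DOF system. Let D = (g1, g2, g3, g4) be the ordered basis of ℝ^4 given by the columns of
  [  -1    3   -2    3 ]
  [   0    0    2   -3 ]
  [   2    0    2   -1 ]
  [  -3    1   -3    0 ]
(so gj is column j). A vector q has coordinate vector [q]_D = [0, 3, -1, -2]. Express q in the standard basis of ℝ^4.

[5, 4, 0, 6]

The coordinates say q = 0·g1 + 3g2 - g3 - 2g4; adding the scaled basis vectors gives [5, 4, 0, 6].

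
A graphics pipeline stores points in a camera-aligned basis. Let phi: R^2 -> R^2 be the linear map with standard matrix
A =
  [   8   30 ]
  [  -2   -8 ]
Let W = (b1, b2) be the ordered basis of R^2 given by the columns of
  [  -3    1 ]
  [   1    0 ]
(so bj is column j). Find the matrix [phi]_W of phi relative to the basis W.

With P the matrix whose columns are b1, b2, [phi]_W = P^(-1) A P.
Column by column: phi(b1) = A b1 = (6, -2); its W-coordinates (-2, 0) give column 1.
Continuing for each basis vector yields [phi]_W = [[-2, -2], [0, 2]].

[[-2, -2], [0, 2]]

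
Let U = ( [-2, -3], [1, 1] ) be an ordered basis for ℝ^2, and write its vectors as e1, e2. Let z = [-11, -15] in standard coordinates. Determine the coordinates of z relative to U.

[z]_U is the unique c with M c = z, where M has columns e1, e2.
System: -2c_1 + c_2 = -11, -3c_1 + c_2 = -15; solving gives c_1 = 4, c_2 = -3.
Check: 4e1 - 3e2 = [-11, -15].

[4, -3]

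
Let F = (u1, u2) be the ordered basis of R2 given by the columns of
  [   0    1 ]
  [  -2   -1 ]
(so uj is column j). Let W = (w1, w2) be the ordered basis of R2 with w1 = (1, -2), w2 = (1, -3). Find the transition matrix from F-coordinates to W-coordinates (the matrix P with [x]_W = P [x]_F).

[[-2, 2], [2, -1]]

Take x = uj: its F-coordinates are the j-th standard unit vector, so P e_j — column j of P — equals [uj]_W.
u1 = -2w1 + 2w2, giving column 1 = (-2, 2); repeating for each j gives P = [[-2, 2], [2, -1]].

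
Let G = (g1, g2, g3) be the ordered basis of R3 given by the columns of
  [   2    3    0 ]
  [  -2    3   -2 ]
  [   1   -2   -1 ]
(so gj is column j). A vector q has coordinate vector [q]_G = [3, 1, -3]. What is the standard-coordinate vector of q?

q = M [q]_G, where M has columns g1, ..., g3.
Carrying out the matrix-vector product, q = [9, 3, 4].

[9, 3, 4]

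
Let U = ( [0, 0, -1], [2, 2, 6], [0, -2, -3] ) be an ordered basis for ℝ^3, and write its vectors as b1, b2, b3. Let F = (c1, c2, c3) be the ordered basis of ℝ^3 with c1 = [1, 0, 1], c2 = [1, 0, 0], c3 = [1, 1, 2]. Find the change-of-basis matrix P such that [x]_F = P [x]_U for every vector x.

[[-1, 2, 1], [1, -2, 1], [0, 2, -2]]

Let M have columns bj and N have columns cj. Then for every x, N [x]_F = x = M [x]_U, so P = N^(-1) M.
Since det N = 1, N^(-1) has integer entries; multiplying gives P = [[-1, 2, 1], [1, -2, 1], [0, 2, -2]].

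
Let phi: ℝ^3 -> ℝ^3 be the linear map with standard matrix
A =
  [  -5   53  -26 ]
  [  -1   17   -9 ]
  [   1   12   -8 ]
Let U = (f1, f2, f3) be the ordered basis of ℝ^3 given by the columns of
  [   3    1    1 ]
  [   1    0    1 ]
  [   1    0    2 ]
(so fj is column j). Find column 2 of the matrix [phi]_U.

[-3, 2, 2]

Compute phi(f2) = A f2 = [-5, -1, 1] in standard coordinates.
Then write this in U-coordinates: solve for y in y_1 f1 + ... + y_3 f3 = [-5, -1, 1].
This gives y = [-3, 2, 2], which is column 2 of [phi]_U.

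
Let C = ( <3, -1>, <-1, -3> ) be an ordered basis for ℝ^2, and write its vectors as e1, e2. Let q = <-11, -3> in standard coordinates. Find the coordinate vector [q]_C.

<-3, 2>

We seek scalars with c_1 e1 + c_2 e2 = q; equivalently solve M c = q where the columns of M are e1, e2.
System: 3c_1 - c_2 = -11, -c_1 - 3c_2 = -3; solving gives c_1 = -3, c_2 = 2.
Check: -3e1 + 2e2 = <-11, -3>.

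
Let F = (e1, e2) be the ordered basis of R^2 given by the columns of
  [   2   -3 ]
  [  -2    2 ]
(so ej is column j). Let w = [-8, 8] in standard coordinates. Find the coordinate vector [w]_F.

[-4, 0]

We seek scalars with c_1 e1 + c_2 e2 = w; equivalently solve M c = w where the columns of M are e1, e2.
System: 2c_1 - 3c_2 = -8, -2c_1 + 2c_2 = 8; solving gives c_1 = -4, c_2 = 0.
Check: -4e1 + 0·e2 = [-8, 8].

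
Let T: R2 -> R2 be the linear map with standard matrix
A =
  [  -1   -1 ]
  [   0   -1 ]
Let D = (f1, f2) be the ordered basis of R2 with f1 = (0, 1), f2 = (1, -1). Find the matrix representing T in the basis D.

[[-2, 1], [-1, 0]]

With P the matrix whose columns are f1, f2, [T]_D = P^(-1) A P.
Column by column: T(f1) = A f1 = (-1, -1); its D-coordinates (-2, -1) give column 1.
Continuing for each basis vector yields [T]_D = [[-2, 1], [-1, 0]].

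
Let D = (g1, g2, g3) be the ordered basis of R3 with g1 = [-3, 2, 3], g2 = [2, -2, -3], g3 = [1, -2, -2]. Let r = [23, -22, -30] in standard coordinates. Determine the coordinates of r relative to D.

[-4, 4, 3]

Write r = c_1 g1 + ... + c_3 g3 and solve for the c_i.
Row-reducing the augmented matrix [M | r] gives c = (-4, 4, 3).
Check: -4g1 + 4g2 + 3g3 = [23, -22, -30].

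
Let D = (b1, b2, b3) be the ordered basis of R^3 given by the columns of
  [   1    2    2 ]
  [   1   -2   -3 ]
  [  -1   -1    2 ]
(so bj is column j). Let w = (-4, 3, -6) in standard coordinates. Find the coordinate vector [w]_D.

We seek scalars with c_1 b1 + ... + c_3 b3 = w; equivalently solve M c = w where the columns of M are b1, ..., b3.
Gaussian elimination on [M | w] yields c = (-2, 2, -3).
Check: -2b1 + 2b2 - 3b3 = (-4, 3, -6).

(-2, 2, -3)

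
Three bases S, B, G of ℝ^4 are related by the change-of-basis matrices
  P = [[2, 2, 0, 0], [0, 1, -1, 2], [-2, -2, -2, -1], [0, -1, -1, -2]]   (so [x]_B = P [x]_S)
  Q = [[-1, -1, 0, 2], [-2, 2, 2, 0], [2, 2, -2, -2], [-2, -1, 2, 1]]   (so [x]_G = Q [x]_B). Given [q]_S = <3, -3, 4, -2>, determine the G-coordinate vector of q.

<17, -34, -16, 2>

Composing the changes, [q]_G = Q P [q]_S.
Q P = [[-2, -5, -1, -6], [-8, -6, -6, 2], [8, 12, 4, 10], [-8, -10, -4, -6]]; applying this to <3, -3, 4, -2> gives <17, -34, -16, 2>.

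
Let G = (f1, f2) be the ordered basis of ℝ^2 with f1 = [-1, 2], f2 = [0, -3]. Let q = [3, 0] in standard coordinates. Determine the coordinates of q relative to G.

We seek scalars with c_1 f1 + c_2 f2 = q; equivalently solve M c = q where the columns of M are f1, f2.
System: -c_1 + 0c_2 = 3, 2c_1 - 3c_2 = 0; solving gives c_1 = -3, c_2 = -2.
Check: -3f1 - 2f2 = [3, 0].

[-3, -2]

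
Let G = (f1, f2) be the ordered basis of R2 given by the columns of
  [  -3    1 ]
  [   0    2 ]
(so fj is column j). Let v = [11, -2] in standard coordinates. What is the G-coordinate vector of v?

[-4, -1]

[v]_G is the unique c with M c = v, where M has columns f1, f2.
System: -3c_1 + c_2 = 11, 0c_1 + 2c_2 = -2; solving gives c_1 = -4, c_2 = -1.
Check: -4f1 - f2 = [11, -2].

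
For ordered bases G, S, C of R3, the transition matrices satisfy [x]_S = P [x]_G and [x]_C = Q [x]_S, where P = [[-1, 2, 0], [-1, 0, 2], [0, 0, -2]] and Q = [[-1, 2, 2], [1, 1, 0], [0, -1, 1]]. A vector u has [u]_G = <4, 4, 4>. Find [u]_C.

Apply P to get S-coordinates <4, 4, -8>, then Q to get C-coordinates.
The result is [u]_C = <-12, 8, -12>.

<-12, 8, -12>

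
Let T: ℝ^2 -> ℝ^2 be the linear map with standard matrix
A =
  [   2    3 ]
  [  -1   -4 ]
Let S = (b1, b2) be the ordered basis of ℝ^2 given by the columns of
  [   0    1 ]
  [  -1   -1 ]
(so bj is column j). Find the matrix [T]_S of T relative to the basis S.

With P the matrix whose columns are b1, b2, [T]_S = P^(-1) A P.
Column by column: T(b1) = A b1 = <-3, 4>; its S-coordinates <-1, -3> give column 1.
Continuing for each basis vector yields [T]_S = [[-1, -2], [-3, -1]].

[[-1, -2], [-3, -1]]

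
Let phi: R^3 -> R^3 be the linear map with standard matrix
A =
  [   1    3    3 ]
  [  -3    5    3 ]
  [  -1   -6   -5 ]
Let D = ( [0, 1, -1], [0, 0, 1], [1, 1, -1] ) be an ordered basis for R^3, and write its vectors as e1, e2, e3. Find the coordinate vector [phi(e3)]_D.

[-2, -3, 1]

Compute phi(e3) = A e3 = [1, -1, -2] in standard coordinates.
Then write this in D-coordinates: solve for y in y_1 e1 + ... + y_3 e3 = [1, -1, -2].
This gives y = [-2, -3, 1], which is column 3 of [phi]_D.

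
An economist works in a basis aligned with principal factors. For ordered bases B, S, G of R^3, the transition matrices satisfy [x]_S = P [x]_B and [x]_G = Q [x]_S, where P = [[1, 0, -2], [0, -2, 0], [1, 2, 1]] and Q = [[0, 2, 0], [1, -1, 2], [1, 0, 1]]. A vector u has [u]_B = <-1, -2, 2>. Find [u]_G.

First [u]_S = P [u]_B = <-5, 4, -3>.
Then [u]_G = Q [u]_S = <8, -15, -8>.

<8, -15, -8>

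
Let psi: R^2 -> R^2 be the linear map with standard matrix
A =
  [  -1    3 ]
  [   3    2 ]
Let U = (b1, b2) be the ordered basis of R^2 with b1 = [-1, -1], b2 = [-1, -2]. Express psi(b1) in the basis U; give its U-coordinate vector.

Column 1 of [psi]_U is the U-coordinate vector of psi(b1).
In standard coordinates psi(b1) = A b1 = [-2, -5].
Converting to U: [-2, -5] = -b1 + 3b2, so the coordinate vector is [-1, 3].

[-1, 3]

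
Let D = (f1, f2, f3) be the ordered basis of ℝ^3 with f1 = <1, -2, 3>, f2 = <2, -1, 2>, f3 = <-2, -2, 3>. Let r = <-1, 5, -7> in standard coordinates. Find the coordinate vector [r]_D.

<-3, 1, 0>

Write r = c_1 f1 + ... + c_3 f3 and solve for the c_i.
Gaussian elimination on [M | r] yields c = (-3, 1, 0).
Check: -3f1 + f2 + 0·f3 = <-1, 5, -7>.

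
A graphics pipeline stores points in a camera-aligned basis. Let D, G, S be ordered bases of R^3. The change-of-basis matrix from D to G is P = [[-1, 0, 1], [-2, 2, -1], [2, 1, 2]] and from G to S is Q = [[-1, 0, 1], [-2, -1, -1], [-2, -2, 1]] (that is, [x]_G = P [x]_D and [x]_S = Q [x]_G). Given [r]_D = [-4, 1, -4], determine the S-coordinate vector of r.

[-15, 1, -43]

First [r]_G = P [r]_D = [0, 14, -15].
Then [r]_S = Q [r]_G = [-15, 1, -43].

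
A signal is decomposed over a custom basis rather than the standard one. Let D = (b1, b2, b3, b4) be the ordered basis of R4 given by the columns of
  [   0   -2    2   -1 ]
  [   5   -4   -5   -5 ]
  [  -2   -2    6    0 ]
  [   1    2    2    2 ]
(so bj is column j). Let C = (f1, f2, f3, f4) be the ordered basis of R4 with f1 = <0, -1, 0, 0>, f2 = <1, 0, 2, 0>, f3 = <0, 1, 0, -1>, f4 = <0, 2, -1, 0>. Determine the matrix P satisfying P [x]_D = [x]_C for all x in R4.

[[-2, -2, -1, -1], [0, -2, 2, -1], [-1, -2, -2, -2], [2, -2, -2, -2]]

Let M have columns bj and N have columns fj. Then for every x, N [x]_C = x = M [x]_D, so P = N^(-1) M.
Since det N = -1, N^(-1) has integer entries; multiplying gives P = [[-2, -2, -1, -1], [0, -2, 2, -1], [-1, -2, -2, -2], [2, -2, -2, -2]].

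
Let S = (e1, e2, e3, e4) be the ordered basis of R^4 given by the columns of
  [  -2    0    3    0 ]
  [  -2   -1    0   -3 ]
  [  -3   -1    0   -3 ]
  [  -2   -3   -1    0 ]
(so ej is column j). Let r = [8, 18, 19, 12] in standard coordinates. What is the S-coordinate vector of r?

[-1, -4, 2, -4]

[r]_S is the unique c with M c = r, where M has columns e1, ..., e4.
Gaussian elimination on [M | r] yields c = (-1, -4, 2, -4).
Check: -e1 - 4e2 + 2e3 - 4e4 = [8, 18, 19, 12].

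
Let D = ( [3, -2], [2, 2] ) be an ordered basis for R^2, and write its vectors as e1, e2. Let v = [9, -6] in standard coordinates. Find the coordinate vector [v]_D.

We seek scalars with c_1 e1 + c_2 e2 = v; equivalently solve M c = v where the columns of M are e1, e2.
System: 3c_1 + 2c_2 = 9, -2c_1 + 2c_2 = -6; solving gives c_1 = 3, c_2 = 0.
Check: 3e1 + 0·e2 = [9, -6].

[3, 0]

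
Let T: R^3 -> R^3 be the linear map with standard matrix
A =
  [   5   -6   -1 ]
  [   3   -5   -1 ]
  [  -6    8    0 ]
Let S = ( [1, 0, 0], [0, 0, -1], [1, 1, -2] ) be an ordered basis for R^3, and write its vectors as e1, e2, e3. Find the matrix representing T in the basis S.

[[2, 0, 1], [0, -2, -2], [3, 1, 0]]

The j-th column of [T]_S is [T(ej)]_S.
T(e1) = A e1 = [5, 3, -6] = 2e1 + 0·e2 + 3e3, so column 1 is [2, 0, 3].
Repeating for e2, e3 and assembling the columns gives [[2, 0, 1], [0, -2, -2], [3, 1, 0]].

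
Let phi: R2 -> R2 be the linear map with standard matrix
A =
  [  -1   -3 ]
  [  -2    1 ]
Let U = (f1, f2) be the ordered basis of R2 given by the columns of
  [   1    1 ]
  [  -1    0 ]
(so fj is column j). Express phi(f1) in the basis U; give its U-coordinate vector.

Column 1 of [phi]_U is the U-coordinate vector of phi(f1).
In standard coordinates phi(f1) = A f1 = <2, -3>.
Converting to U: <2, -3> = 3f1 - f2, so the coordinate vector is <3, -1>.

<3, -1>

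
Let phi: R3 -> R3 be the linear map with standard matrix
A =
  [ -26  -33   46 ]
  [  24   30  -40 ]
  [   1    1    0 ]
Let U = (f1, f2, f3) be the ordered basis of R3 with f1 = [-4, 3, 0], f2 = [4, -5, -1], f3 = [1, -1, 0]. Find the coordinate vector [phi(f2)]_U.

Compute phi(f2) = A f2 = [15, -14, -1] in standard coordinates.
Then write this in U-coordinates: solve for y in y_1 f1 + ... + y_3 f3 = [15, -14, -1].
This gives y = [-2, 1, 3], which is column 2 of [phi]_U.

[-2, 1, 3]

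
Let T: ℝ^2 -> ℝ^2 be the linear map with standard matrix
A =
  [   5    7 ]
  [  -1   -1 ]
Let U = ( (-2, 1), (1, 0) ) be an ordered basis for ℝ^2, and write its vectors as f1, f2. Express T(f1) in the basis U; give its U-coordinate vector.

(1, -1)

Column 1 of [T]_U is the U-coordinate vector of T(f1).
In standard coordinates T(f1) = A f1 = (-3, 1).
Converting to U: (-3, 1) = f1 - f2, so the coordinate vector is (1, -1).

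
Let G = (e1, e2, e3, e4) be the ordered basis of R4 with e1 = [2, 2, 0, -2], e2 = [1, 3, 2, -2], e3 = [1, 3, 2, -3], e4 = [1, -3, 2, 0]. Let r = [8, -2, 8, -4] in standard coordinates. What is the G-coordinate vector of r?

[2, 3, -2, 3]

We seek scalars with c_1 e1 + ... + c_4 e4 = r; equivalently solve M c = r where the columns of M are e1, ..., e4.
Row-reducing the augmented matrix [M | r] gives c = (2, 3, -2, 3).
Check: 2e1 + 3e2 - 2e3 + 3e4 = [8, -2, 8, -4].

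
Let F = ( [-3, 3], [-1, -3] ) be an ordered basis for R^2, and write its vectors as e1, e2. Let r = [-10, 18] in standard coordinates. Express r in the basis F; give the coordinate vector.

We seek scalars with c_1 e1 + c_2 e2 = r; equivalently solve M c = r where the columns of M are e1, e2.
System: -3c_1 - c_2 = -10, 3c_1 - 3c_2 = 18; solving gives c_1 = 4, c_2 = -2.
Check: 4e1 - 2e2 = [-10, 18].

[4, -2]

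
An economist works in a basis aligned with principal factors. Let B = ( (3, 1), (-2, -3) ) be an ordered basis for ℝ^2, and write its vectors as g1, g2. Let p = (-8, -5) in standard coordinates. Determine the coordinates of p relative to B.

(-2, 1)

[p]_B is the unique c with M c = p, where M has columns g1, g2.
System: 3c_1 - 2c_2 = -8, c_1 - 3c_2 = -5; solving gives c_1 = -2, c_2 = 1.
Check: -2g1 + g2 = (-8, -5).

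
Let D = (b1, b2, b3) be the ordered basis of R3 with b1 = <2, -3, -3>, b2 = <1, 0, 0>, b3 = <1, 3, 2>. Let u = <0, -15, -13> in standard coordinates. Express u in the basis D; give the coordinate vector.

<3, -4, -2>

[u]_D is the unique c with M c = u, where M has columns b1, ..., b3.
Solving this 3x3 system gives c = (3, -4, -2).
Check: 3b1 - 4b2 - 2b3 = <0, -15, -13>.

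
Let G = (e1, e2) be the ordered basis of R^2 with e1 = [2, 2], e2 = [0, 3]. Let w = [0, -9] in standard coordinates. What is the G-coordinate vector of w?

[w]_G is the unique c with M c = w, where M has columns e1, e2.
System: 2c_1 + 0c_2 = 0, 2c_1 + 3c_2 = -9; solving gives c_1 = 0, c_2 = -3.
Check: 0·e1 - 3e2 = [0, -9].

[0, -3]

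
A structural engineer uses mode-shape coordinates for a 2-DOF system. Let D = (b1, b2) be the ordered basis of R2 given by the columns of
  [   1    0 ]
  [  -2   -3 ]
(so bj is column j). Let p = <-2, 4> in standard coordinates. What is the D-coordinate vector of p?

<-2, 0>

We seek scalars with c_1 b1 + c_2 b2 = p; equivalently solve M c = p where the columns of M are b1, b2.
System: c_1 + 0c_2 = -2, -2c_1 - 3c_2 = 4; solving gives c_1 = -2, c_2 = 0.
Check: -2b1 + 0·b2 = <-2, 4>.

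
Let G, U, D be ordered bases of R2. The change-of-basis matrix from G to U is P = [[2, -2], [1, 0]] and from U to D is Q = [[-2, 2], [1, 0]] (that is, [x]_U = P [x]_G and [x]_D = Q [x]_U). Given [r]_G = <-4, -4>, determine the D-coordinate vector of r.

Composing the changes, [r]_D = Q P [r]_G.
Q P = [[-2, 4], [2, -2]]; applying this to <-4, -4> gives <-8, 0>.

<-8, 0>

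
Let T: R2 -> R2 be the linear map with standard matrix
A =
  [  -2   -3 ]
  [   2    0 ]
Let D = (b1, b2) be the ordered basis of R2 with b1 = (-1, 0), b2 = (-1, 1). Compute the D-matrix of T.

Let P have columns b1, b2. Then [T]_D = P^(-1) A P.
Here det P = -1, so P^(-1) is integer; computing A P first and then P^(-1)(A P) gives [[0, 3], [-2, -2]].

[[0, 3], [-2, -2]]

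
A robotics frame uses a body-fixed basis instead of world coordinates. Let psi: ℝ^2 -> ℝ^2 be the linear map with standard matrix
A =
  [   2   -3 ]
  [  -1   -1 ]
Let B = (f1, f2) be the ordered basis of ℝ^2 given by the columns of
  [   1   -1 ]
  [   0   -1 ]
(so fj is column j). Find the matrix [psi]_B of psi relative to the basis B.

[[3, -1], [1, -2]]

With P the matrix whose columns are f1, f2, [psi]_B = P^(-1) A P.
Column by column: psi(f1) = A f1 = (2, -1); its B-coordinates (3, 1) give column 1.
Continuing for each basis vector yields [psi]_B = [[3, -1], [1, -2]].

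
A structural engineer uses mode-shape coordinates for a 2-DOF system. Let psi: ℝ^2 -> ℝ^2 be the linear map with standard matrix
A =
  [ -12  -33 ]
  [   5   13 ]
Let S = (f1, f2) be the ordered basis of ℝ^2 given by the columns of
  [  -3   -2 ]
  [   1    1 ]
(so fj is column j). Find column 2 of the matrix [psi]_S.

Compute psi(f2) = A f2 = <-9, 3> in standard coordinates.
Then write this in S-coordinates: solve for y in y_1 f1 + y_2 f2 = <-9, 3>.
This gives y = <3, 0>, which is column 2 of [psi]_S.

<3, 0>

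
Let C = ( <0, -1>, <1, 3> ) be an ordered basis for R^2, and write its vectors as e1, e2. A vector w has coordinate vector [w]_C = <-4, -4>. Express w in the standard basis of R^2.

w = M [w]_C, where M has columns e1, e2.
Carrying out the matrix-vector product, w = <-4, -8>.

<-4, -8>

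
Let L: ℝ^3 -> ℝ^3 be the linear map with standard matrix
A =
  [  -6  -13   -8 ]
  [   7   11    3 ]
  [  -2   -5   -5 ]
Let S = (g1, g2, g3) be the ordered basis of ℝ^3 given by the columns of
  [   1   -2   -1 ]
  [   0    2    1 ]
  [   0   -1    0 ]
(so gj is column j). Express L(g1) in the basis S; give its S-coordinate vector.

[1, 2, 3]

Compute L(g1) = A g1 = [-6, 7, -2] in standard coordinates.
Then write this in S-coordinates: solve for y in y_1 g1 + ... + y_3 g3 = [-6, 7, -2].
This gives y = [1, 2, 3], which is column 1 of [L]_S.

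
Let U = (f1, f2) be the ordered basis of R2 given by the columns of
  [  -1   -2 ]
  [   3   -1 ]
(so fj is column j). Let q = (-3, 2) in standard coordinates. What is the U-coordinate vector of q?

(1, 1)

[q]_U is the unique c with M c = q, where M has columns f1, f2.
System: -c_1 - 2c_2 = -3, 3c_1 - c_2 = 2; solving gives c_1 = 1, c_2 = 1.
Check: f1 + f2 = (-3, 2).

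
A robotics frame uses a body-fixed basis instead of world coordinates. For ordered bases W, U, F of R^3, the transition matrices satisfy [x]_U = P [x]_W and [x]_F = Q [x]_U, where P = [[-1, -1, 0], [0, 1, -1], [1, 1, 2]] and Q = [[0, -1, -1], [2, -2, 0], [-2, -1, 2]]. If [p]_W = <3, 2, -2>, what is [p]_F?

First [p]_U = P [p]_W = <-5, 4, 1>.
Then [p]_F = Q [p]_U = <-5, -18, 8>.

<-5, -18, 8>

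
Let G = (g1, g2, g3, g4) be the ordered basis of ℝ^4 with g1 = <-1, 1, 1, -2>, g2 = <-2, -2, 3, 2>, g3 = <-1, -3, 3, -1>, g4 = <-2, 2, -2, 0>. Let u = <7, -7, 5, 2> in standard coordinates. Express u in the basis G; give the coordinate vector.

<-1, 0, 0, -3>

We seek scalars with c_1 g1 + ... + c_4 g4 = u; equivalently solve M c = u where the columns of M are g1, ..., g4.
Row-reducing the augmented matrix [M | u] gives c = (-1, 0, 0, -3).
Check: -g1 + 0·g2 + 0·g3 - 3g4 = <7, -7, 5, 2>.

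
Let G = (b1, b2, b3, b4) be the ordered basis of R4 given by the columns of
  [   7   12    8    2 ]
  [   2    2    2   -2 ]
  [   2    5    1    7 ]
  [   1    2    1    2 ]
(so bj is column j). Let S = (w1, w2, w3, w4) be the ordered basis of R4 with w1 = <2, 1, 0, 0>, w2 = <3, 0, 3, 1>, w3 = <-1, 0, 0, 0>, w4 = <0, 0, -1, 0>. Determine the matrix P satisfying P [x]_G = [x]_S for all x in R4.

[[2, 2, 2, -2], [1, 2, 1, 2], [0, -2, -1, 0], [1, 1, 2, -1]]

Column j of P is [bj]_S, since P maps G-coordinates to S-coordinates.
Expressing b1 in S: b1 = 2w1 + w2 + 0·w3 + w4, so column 1 of P is <2, 1, 0, 1>.
Doing the same for each bj gives P = [[2, 2, 2, -2], [1, 2, 1, 2], [0, -2, -1, 0], [1, 1, 2, -1]].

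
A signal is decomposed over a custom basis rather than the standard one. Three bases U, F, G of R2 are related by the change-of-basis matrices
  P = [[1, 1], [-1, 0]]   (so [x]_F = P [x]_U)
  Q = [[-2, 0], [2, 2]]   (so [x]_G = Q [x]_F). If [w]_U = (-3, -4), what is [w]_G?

(14, -8)

Apply P to get F-coordinates (-7, 3), then Q to get G-coordinates.
The result is [w]_G = (14, -8).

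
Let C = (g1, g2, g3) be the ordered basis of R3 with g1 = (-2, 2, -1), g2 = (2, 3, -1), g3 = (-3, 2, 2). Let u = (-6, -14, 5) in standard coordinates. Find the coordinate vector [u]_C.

We seek scalars with c_1 g1 + ... + c_3 g3 = u; equivalently solve M c = u where the columns of M are g1, ..., g3.
Solving this 3x3 system gives c = (-1, -4, 0).
Check: -g1 - 4g2 + 0·g3 = (-6, -14, 5).

(-1, -4, 0)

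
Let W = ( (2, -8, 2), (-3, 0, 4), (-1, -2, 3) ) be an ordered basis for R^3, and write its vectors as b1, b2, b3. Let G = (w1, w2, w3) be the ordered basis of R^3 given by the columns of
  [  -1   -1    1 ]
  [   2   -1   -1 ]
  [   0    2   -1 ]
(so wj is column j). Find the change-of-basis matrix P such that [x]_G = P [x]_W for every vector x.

Column j of P is [bj]_G, since P maps W-coordinates to G-coordinates.
Expressing b1 in G: b1 = -2w1 + 2w2 + 2w3, so column 1 of P is (-2, 2, 2).
Doing the same for each bj gives P = [[-2, 1, -1], [2, 2, 1], [2, 0, -1]].

[[-2, 1, -1], [2, 2, 1], [2, 0, -1]]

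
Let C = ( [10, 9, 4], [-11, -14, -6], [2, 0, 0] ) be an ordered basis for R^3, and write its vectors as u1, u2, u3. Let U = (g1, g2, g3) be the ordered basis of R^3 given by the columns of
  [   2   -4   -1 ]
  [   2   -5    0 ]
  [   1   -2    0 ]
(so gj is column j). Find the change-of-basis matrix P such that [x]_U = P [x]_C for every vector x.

[[2, -2, 0], [-1, 2, 0], [-2, -1, -2]]

Column j of P is [uj]_U, since P maps C-coordinates to U-coordinates.
Expressing u1 in U: u1 = 2g1 - g2 - 2g3, so column 1 of P is [2, -1, -2].
Doing the same for each uj gives P = [[2, -2, 0], [-1, 2, 0], [-2, -1, -2]].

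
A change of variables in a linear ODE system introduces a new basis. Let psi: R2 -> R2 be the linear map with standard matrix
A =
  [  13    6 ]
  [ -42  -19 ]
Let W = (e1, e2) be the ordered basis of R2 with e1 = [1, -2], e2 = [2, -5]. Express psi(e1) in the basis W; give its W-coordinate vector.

Column 1 of [psi]_W is the W-coordinate vector of psi(e1).
In standard coordinates psi(e1) = A e1 = [1, -4].
Converting to W: [1, -4] = -3e1 + 2e2, so the coordinate vector is [-3, 2].

[-3, 2]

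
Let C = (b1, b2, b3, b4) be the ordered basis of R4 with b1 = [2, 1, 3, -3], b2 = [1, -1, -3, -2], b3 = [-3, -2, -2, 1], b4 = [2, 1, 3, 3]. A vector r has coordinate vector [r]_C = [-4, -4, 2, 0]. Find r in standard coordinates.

r = M [r]_C, where M has columns b1, ..., b4.
Carrying out the matrix-vector product, r = [-18, -4, -4, 22].

[-18, -4, -4, 22]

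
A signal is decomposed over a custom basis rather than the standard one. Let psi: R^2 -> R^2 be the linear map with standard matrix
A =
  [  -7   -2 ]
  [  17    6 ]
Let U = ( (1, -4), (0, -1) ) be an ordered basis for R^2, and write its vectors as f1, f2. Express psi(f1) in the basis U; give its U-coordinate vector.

Column 1 of [psi]_U is the U-coordinate vector of psi(f1).
In standard coordinates psi(f1) = A f1 = (1, -7).
Converting to U: (1, -7) = f1 + 3f2, so the coordinate vector is (1, 3).

(1, 3)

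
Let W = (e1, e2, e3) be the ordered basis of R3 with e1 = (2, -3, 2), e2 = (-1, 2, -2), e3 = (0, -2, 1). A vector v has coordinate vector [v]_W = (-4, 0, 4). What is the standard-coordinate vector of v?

v = M [v]_W, where M has columns e1, ..., e3.
Carrying out the matrix-vector product, v = (-8, 4, -4).

(-8, 4, -4)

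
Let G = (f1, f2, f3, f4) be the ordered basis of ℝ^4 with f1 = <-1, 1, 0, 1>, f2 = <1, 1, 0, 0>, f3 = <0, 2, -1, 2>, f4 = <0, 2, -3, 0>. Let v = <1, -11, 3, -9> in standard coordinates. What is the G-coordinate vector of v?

<-3, -2, -3, 0>

We seek scalars with c_1 f1 + ... + c_4 f4 = v; equivalently solve M c = v where the columns of M are f1, ..., f4.
Gaussian elimination on [M | v] yields c = (-3, -2, -3, 0).
Check: -3f1 - 2f2 - 3f3 + 0·f4 = <1, -11, 3, -9>.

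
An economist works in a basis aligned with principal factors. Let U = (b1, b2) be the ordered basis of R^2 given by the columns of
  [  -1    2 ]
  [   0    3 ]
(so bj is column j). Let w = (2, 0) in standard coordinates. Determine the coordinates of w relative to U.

We seek scalars with c_1 b1 + c_2 b2 = w; equivalently solve M c = w where the columns of M are b1, b2.
System: -c_1 + 2c_2 = 2, 0c_1 + 3c_2 = 0; solving gives c_1 = -2, c_2 = 0.
Check: -2b1 + 0·b2 = (2, 0).

(-2, 0)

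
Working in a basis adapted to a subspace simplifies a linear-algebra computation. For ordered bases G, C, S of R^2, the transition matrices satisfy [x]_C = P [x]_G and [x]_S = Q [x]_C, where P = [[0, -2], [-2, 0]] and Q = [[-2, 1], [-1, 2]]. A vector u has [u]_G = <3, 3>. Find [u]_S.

<6, -6>

Apply P to get C-coordinates <-6, -6>, then Q to get S-coordinates.
The result is [u]_S = <6, -6>.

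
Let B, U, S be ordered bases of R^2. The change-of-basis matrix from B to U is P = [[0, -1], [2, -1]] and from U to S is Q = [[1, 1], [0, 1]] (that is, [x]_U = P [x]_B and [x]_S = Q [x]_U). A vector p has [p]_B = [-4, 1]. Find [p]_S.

Composing the changes, [p]_S = Q P [p]_B.
Q P = [[2, -2], [2, -1]]; applying this to [-4, 1] gives [-10, -9].

[-10, -9]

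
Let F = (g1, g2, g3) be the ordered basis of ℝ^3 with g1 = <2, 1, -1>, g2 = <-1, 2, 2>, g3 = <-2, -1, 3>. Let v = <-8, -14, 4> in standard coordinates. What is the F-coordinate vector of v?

<-3, -4, 3>

Write v = c_1 g1 + ... + c_3 g3 and solve for the c_i.
Gaussian elimination on [M | v] yields c = (-3, -4, 3).
Check: -3g1 - 4g2 + 3g3 = <-8, -14, 4>.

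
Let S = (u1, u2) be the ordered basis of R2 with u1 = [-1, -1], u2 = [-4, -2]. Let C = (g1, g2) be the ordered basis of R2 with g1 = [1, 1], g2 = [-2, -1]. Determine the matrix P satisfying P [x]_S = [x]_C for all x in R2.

[[-1, 0], [0, 2]]

Let M have columns uj and N have columns gj. Then for every x, N [x]_C = x = M [x]_S, so P = N^(-1) M.
Since det N = 1, N^(-1) has integer entries; multiplying gives P = [[-1, 0], [0, 2]].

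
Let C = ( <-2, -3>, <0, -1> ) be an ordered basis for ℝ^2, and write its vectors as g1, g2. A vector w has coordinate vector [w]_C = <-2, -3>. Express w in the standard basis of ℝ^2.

w = M [w]_C, where M has columns g1, g2.
Carrying out the matrix-vector product, w = <4, 9>.

<4, 9>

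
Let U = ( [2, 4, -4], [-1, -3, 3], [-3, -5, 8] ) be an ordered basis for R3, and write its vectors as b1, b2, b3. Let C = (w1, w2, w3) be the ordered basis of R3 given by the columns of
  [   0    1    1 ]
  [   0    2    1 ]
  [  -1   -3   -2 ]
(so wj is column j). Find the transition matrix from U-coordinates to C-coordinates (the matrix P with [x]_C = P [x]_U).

Take x = bj: its U-coordinates are the j-th standard unit vector, so P e_j — column j of P — equals [bj]_C.
b1 = -2w1 + 2w2 + 0·w3, giving column 1 = [-2, 2, 0]; repeating for each j gives P = [[-2, 1, 0], [2, -2, -2], [0, 1, -1]].

[[-2, 1, 0], [2, -2, -2], [0, 1, -1]]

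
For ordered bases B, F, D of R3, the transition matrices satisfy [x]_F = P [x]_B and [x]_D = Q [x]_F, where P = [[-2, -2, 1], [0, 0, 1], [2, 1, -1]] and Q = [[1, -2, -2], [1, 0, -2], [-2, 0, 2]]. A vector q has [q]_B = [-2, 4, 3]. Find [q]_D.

[-1, 5, -4]

Apply P to get F-coordinates [-1, 3, -3], then Q to get D-coordinates.
The result is [q]_D = [-1, 5, -4].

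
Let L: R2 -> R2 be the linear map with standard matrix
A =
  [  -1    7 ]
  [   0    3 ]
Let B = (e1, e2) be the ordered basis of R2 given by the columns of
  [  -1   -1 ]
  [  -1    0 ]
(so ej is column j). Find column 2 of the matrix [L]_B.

(0, -1)

Column 2 of [L]_B is the B-coordinate vector of L(e2).
In standard coordinates L(e2) = A e2 = (1, 0).
Converting to B: (1, 0) = 0·e1 - e2, so the coordinate vector is (0, -1).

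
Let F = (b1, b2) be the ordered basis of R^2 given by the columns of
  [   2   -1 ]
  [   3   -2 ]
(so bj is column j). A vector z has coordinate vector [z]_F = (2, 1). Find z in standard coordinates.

The coordinates say z = 2b1 + b2; adding the scaled basis vectors gives (3, 4).

(3, 4)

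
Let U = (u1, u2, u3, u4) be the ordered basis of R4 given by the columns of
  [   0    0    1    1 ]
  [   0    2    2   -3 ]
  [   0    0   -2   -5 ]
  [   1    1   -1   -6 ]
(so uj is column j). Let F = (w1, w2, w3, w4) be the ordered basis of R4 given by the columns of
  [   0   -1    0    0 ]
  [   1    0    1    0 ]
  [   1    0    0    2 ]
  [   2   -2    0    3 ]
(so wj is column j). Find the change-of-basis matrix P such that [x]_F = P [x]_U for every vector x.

[[2, 2, 0, -1], [0, 0, -1, -1], [-2, 0, 2, -2], [-1, -1, -1, -2]]

Take x = uj: its U-coordinates are the j-th standard unit vector, so P e_j — column j of P — equals [uj]_F.
u1 = 2w1 + 0·w2 - 2w3 - w4, giving column 1 = (2, 0, -2, -1); repeating for each j gives P = [[2, 2, 0, -1], [0, 0, -1, -1], [-2, 0, 2, -2], [-1, -1, -1, -2]].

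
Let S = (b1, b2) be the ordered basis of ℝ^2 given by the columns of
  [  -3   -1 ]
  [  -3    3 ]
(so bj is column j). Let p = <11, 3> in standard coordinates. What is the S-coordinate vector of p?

We seek scalars with c_1 b1 + c_2 b2 = p; equivalently solve M c = p where the columns of M are b1, b2.
System: -3c_1 - c_2 = 11, -3c_1 + 3c_2 = 3; solving gives c_1 = -3, c_2 = -2.
Check: -3b1 - 2b2 = <11, 3>.

<-3, -2>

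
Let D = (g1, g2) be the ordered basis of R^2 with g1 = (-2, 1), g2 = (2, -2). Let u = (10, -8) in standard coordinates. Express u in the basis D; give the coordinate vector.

[u]_D is the unique c with M c = u, where M has columns g1, g2.
System: -2c_1 + 2c_2 = 10, c_1 - 2c_2 = -8; solving gives c_1 = -2, c_2 = 3.
Check: -2g1 + 3g2 = (10, -8).

(-2, 3)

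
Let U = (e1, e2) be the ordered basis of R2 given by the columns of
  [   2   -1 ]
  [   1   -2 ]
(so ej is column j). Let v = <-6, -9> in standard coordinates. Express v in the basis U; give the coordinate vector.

<-1, 4>

We seek scalars with c_1 e1 + c_2 e2 = v; equivalently solve M c = v where the columns of M are e1, e2.
System: 2c_1 - c_2 = -6, c_1 - 2c_2 = -9; solving gives c_1 = -1, c_2 = 4.
Check: -e1 + 4e2 = <-6, -9>.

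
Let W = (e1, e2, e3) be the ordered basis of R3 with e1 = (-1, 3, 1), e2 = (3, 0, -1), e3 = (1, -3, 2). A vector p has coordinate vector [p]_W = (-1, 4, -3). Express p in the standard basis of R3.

p = M [p]_W, where M has columns e1, ..., e3.
Carrying out the matrix-vector product, p = (10, 6, -11).

(10, 6, -11)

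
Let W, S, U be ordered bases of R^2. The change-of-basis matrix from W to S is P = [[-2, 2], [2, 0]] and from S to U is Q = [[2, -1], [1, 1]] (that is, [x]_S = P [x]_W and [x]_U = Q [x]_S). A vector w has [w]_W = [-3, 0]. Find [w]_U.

[18, 0]

Composing the changes, [w]_U = Q P [w]_W.
Q P = [[-6, 4], [0, 2]]; applying this to [-3, 0] gives [18, 0].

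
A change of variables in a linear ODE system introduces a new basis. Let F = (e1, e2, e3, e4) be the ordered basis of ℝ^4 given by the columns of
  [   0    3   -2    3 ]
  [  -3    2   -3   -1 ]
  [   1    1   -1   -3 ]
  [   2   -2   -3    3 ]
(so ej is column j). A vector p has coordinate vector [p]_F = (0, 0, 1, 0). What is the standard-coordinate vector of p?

The coordinates say p = 0·e1 + 0·e2 + e3 + 0·e4; adding the scaled basis vectors gives (-2, -3, -1, -3).

(-2, -3, -1, -3)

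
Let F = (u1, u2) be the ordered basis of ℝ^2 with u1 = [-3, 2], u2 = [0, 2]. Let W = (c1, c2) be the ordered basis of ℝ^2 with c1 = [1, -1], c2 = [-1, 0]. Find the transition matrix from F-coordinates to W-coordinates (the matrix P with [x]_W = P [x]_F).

[[-2, -2], [1, -2]]

Take x = uj: its F-coordinates are the j-th standard unit vector, so P e_j — column j of P — equals [uj]_W.
u1 = -2c1 + c2, giving column 1 = [-2, 1]; repeating for each j gives P = [[-2, -2], [1, -2]].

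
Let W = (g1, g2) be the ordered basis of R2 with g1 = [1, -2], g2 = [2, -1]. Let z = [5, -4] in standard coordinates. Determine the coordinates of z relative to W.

[z]_W is the unique c with M c = z, where M has columns g1, g2.
System: c_1 + 2c_2 = 5, -2c_1 - c_2 = -4; solving gives c_1 = 1, c_2 = 2.
Check: g1 + 2g2 = [5, -4].

[1, 2]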